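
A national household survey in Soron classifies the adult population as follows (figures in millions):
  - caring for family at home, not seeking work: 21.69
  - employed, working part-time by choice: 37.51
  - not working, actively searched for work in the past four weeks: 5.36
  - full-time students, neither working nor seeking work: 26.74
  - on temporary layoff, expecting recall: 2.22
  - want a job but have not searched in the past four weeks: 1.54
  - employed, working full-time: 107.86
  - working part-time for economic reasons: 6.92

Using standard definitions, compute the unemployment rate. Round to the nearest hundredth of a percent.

Employed = 37.51 + 107.86 + 6.92 = 152.29 million (anyone who worked, including part-time for economic reasons, counts as employed).
Unemployed = 5.36 + 2.22 = 7.58 million (jobless and actively searching, or on temporary layoff).
Labor force = 152.29 + 7.58 = 159.87 million.
Unemployment rate = 7.58 / 159.87 = 4.74%.

Unemployment rate ≈ 4.74%.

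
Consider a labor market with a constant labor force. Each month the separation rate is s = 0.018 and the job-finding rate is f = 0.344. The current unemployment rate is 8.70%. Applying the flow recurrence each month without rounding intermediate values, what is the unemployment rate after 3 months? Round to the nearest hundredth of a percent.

With a fixed labor force, u_{t+1} = u_t + s·(1−u_t) − f·u_t = u_t·(1−s−f) + s.
Here 1−s−f = 0.638 and s = 0.018.
u_1 = 0.087000 × 0.638 + 0.018 = 0.073506.
u_2 = 0.073506 × 0.638 + 0.018 = 0.064897.
u_3 = 0.064897 × 0.638 + 0.018 = 0.059404.

Unemployment rate after three months ≈ 5.94%.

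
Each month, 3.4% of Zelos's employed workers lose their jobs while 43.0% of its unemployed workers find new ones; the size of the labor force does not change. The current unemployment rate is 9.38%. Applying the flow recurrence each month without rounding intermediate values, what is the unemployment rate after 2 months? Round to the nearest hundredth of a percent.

Unemployment rate after two months ≈ 7.92%.

With a fixed labor force, u_{t+1} = u_t + s·(1−u_t) − f·u_t = u_t·(1−s−f) + s.
Here 1−s−f = 0.536 and s = 0.034.
u_1 = 0.093800 × 0.536 + 0.034 = 0.084277.
u_2 = 0.084277 × 0.536 + 0.034 = 0.079172.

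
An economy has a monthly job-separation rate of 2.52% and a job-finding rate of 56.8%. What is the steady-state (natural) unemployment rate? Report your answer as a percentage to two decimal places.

Steady-state unemployment rate ≈ 4.25%.

At steady state the flows balance: s·E = f·U, so U/(E+U) = s/(s+f).
u* = 2.52 / (2.52 + 56.8) = 2.52 / 59.32 = 4.25%.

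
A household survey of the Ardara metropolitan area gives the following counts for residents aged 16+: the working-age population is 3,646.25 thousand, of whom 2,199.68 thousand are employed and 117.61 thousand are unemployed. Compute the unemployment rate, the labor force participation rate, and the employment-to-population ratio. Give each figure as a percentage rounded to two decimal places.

Labor force = employed + unemployed = 2,199.68 + 117.61 = 2,317.29 thousand.
Unemployment rate = 117.61 / 2,317.29 = 5.08%.
Labor force participation rate = 2,317.29 / 3,646.25 = 63.55%.
Employment-population ratio = 2,199.68 / 3,646.25 = 60.33%.

Unemployment rate ≈ 5.08%; labor force participation rate ≈ 63.55%; employment-population ratio ≈ 60.33%.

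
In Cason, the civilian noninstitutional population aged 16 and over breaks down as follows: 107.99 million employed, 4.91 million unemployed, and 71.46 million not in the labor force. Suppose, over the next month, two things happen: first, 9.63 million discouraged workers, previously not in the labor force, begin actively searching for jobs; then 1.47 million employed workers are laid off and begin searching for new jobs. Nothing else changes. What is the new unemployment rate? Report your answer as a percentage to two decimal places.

New unemployment rate ≈ 13.07%.

Initially, labor force = 107.99 + 4.91 = 112.90 million, so u = 4.91/112.90 = 4.35%.
After the first change, unemployed and labor force both rise by 9.63 → E = 107.99, U = 14.54, labor force = 122.53 million.
After the second change, employed falls and unemployed rises by 1.47; labor force unchanged → E = 106.52, U = 16.01, labor force = 122.53 million.
New unemployment rate = 16.01 / 122.53 = 13.07%.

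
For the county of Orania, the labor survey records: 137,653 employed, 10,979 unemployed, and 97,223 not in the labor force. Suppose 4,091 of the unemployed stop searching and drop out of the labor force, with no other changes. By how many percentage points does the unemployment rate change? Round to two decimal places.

Initially, labor force = 137,653 + 10,979 = 148,632, so u = 10,979/148,632 = 7.39%.
After the change, unemployed and labor force both fall by 4,091 → E = 137,653, U = 6,888, labor force = 144,541.
New unemployment rate = 6,888 / 144,541 = 4.77%.
Change = 4.77% − 7.39% = −2.62 percentage points.

The unemployment rate changes by −2.62 percentage points.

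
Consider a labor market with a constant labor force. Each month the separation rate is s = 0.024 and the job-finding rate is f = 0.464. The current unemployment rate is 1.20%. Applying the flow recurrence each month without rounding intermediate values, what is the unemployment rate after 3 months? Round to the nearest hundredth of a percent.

Unemployment rate after three months ≈ 4.42%.

With a fixed labor force, u_{t+1} = u_t + s·(1−u_t) − f·u_t = u_t·(1−s−f) + s.
Here 1−s−f = 0.512 and s = 0.024.
u_1 = 0.012000 × 0.512 + 0.024 = 0.030144.
u_2 = 0.030144 × 0.512 + 0.024 = 0.039434.
u_3 = 0.039434 × 0.512 + 0.024 = 0.044190.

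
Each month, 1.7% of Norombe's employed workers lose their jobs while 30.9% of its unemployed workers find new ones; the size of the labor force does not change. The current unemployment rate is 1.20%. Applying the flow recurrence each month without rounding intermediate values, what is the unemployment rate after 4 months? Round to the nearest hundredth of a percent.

With a fixed labor force, u_{t+1} = u_t + s·(1−u_t) − f·u_t = u_t·(1−s−f) + s.
Here 1−s−f = 0.674 and s = 0.017.
u_1 = 0.012000 × 0.674 + 0.017 = 0.025088.
u_2 = 0.025088 × 0.674 + 0.017 = 0.033909.
u_3 = 0.033909 × 0.674 + 0.017 = 0.039855.
u_4 = 0.039855 × 0.674 + 0.017 = 0.043862.

Unemployment rate after four months ≈ 4.39%.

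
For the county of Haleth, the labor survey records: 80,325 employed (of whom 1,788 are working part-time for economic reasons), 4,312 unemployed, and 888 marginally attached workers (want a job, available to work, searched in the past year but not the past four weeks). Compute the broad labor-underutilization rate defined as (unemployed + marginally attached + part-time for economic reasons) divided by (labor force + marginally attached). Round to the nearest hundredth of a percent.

Labor force = 80,325 + 4,312 = 84,637.
Numerator = 4,312 + 888 + 1,788 = 6,988.
Denominator = 84,637 + 888 = 85,525.
Broad rate = 6,988 / 85,525 = 8.17%.

Broad underutilization rate ≈ 8.17%.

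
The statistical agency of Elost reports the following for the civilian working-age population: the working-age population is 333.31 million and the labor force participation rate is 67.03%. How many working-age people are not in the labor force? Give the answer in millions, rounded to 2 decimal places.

About 109.89 million are not in the labor force.

Share not in the labor force = 1 − 0.6703 = 0.3297.
Not in labor force = 0.3297 × 333.31 ≈ 109.89 million.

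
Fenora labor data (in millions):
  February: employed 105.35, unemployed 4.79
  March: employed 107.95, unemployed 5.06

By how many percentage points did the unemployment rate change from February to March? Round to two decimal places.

The unemployment rate changed by +0.13 percentage points.

February: labor force = 105.35 + 4.79 = 110.14; u = 4.79/110.14 = 4.35%.
March: labor force = 107.95 + 5.06 = 113.01; u = 5.06/113.01 = 4.48%.
Change = 4.48% − 4.35% = +0.13 pp.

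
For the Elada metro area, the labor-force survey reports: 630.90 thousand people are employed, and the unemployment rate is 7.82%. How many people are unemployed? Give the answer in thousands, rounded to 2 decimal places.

Let U be the number unemployed. The labor force is E + U, and U/(E+U) = 0.0782.
So U = 0.0782 × 630.90 / (1 − 0.0782) = 49.3364 / 0.9218 ≈ 53.52 thousand.

About 53.52 thousand are unemployed.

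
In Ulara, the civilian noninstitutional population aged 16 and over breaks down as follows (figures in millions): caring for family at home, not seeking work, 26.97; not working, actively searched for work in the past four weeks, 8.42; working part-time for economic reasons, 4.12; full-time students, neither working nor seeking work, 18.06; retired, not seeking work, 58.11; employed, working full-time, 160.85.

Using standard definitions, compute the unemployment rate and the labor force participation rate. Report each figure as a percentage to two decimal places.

Unemployment rate ≈ 4.86%; labor force participation rate ≈ 62.70%.

Employed = 4.12 + 160.85 = 164.97 million (anyone who worked, including part-time for economic reasons, counts as employed).
Unemployed = 8.42 million.
Labor force = 164.97 + 8.42 = 173.39 million.
Not in labor force = 26.97 + 18.06 + 58.11 = 103.14 million (those not working and not actively searching are outside the labor force).
Civilian working-age population = 173.39 + 103.14 = 276.53 million.
Unemployment rate = 8.42 / 173.39 = 4.86%.
Labor force participation rate = 173.39 / 276.53 = 62.70%.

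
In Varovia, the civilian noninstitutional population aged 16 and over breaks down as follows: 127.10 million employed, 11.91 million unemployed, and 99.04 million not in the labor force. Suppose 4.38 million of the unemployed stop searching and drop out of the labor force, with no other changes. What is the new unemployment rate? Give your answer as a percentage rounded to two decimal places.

New unemployment rate ≈ 5.59%.

Initially, labor force = 127.10 + 11.91 = 139.01 million, so u = 11.91/139.01 = 8.57%.
After the change, unemployed and labor force both fall by 4.38 → E = 127.10, U = 7.53, labor force = 134.63 million.
New unemployment rate = 7.53 / 134.63 = 5.59%.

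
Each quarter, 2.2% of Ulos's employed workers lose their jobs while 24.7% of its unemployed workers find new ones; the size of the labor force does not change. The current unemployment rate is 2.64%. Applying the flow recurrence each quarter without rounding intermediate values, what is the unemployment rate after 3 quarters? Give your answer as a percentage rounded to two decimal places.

Unemployment rate after three quarters ≈ 6.02%.

With a fixed labor force, u_{t+1} = u_t + s·(1−u_t) − f·u_t = u_t·(1−s−f) + s.
Here 1−s−f = 0.731 and s = 0.022.
u_1 = 0.026400 × 0.731 + 0.022 = 0.041298.
u_2 = 0.041298 × 0.731 + 0.022 = 0.052189.
u_3 = 0.052189 × 0.731 + 0.022 = 0.060150.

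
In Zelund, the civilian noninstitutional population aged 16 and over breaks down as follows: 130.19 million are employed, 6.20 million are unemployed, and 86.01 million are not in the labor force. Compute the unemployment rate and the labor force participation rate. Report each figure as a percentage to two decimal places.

Labor force = employed + unemployed = 130.19 + 6.20 = 136.39 million.
Working-age population = 136.39 + 86.01 = 222.40 million.
Unemployment rate = 6.20 / 136.39 = 4.55%.
Labor force participation rate = 136.39 / 222.40 = 61.33%.

Unemployment rate ≈ 4.55%; labor force participation rate ≈ 61.33%.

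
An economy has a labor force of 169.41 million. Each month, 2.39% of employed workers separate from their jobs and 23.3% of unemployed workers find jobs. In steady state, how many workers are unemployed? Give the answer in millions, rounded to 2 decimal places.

About 15.76 million are unemployed in steady state.

Steady-state unemployment rate u* = s/(s+f) = 2.39/(2.39+23.3) = 0.093032.
Unemployed = u* × labor force = 0.093032 × 169.41 ≈ 15.76 million.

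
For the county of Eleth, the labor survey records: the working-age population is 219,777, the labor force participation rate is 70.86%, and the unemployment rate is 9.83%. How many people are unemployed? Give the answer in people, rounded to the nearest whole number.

Labor force = 0.7086 × 219,777 = 155,734.
Unemployed = 0.0983 × 155,734 ≈ 15,309.

About 15,309 are unemployed.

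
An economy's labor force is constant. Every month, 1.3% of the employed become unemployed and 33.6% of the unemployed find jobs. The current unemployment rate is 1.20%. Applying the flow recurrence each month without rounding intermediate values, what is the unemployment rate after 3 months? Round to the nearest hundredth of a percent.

With a fixed labor force, u_{t+1} = u_t + s·(1−u_t) − f·u_t = u_t·(1−s−f) + s.
Here 1−s−f = 0.651 and s = 0.013.
u_1 = 0.012000 × 0.651 + 0.013 = 0.020812.
u_2 = 0.020812 × 0.651 + 0.013 = 0.026549.
u_3 = 0.026549 × 0.651 + 0.013 = 0.030283.

Unemployment rate after three months ≈ 3.03%.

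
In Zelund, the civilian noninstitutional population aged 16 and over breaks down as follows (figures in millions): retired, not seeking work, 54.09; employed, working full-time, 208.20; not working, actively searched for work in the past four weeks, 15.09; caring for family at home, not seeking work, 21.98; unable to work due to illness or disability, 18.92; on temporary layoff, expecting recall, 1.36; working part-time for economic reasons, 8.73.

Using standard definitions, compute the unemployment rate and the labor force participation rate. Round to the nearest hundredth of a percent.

Unemployment rate ≈ 7.05%; labor force participation rate ≈ 71.07%.

Employed = 208.20 + 8.73 = 216.93 million (anyone who worked, including part-time for economic reasons, counts as employed).
Unemployed = 15.09 + 1.36 = 16.45 million (jobless and actively searching, or on temporary layoff).
Labor force = 216.93 + 16.45 = 233.38 million.
Not in labor force = 54.09 + 21.98 + 18.92 = 94.99 million (those not working and not actively searching are outside the labor force).
Civilian working-age population = 233.38 + 94.99 = 328.37 million.
Unemployment rate = 16.45 / 233.38 = 7.05%.
Labor force participation rate = 233.38 / 328.37 = 71.07%.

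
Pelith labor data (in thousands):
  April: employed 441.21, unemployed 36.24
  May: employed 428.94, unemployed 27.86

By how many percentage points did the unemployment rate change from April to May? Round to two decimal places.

April: labor force = 441.21 + 36.24 = 477.45; u = 36.24/477.45 = 7.59%.
May: labor force = 428.94 + 27.86 = 456.80; u = 27.86/456.80 = 6.10%.
Change = 6.10% − 7.59% = −1.49 pp.

The unemployment rate changed by −1.49 percentage points.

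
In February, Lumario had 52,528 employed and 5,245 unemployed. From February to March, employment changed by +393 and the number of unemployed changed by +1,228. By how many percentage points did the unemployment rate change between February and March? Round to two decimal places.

February: labor force = 52,528 + 5,245 = 57,773; u = 5,245/57,773 = 9.08%.
March: labor force = 52,921 + 6,473 = 59,394; u = 6,473/59,394 = 10.90%.
Change = 10.90% − 9.08% = +1.82 pp.

The unemployment rate changed by +1.82 percentage points.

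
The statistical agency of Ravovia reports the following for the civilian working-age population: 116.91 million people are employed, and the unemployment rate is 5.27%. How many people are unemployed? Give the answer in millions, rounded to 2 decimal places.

About 6.50 million are unemployed.

Let U be the number unemployed. The labor force is E + U, and U/(E+U) = 0.0527.
So U = 0.0527 × 116.91 / (1 − 0.0527) = 6.1612 / 0.9473 ≈ 6.50 million.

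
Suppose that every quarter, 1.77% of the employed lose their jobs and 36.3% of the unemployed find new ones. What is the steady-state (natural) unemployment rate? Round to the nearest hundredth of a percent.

Steady-state unemployment rate ≈ 4.65%.

At steady state the flows balance: s·E = f·U, so U/(E+U) = s/(s+f).
u* = 1.77 / (1.77 + 36.3) = 1.77 / 38.07 = 4.65%.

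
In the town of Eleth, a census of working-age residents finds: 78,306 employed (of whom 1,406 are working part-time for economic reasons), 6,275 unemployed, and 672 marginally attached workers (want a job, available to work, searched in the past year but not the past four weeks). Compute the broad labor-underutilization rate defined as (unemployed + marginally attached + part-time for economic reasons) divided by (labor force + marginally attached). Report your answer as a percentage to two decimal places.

Labor force = 78,306 + 6,275 = 84,581.
Numerator = 6,275 + 672 + 1,406 = 8,353.
Denominator = 84,581 + 672 = 85,253.
Broad rate = 8,353 / 85,253 = 9.80%.

Broad underutilization rate ≈ 9.80%.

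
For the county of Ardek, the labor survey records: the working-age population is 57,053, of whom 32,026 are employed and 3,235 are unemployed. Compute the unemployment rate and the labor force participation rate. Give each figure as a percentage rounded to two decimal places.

Unemployment rate ≈ 9.17%; labor force participation rate ≈ 61.80%.

Labor force = employed + unemployed = 32,026 + 3,235 = 35,261.
Unemployment rate = 3,235 / 35,261 = 9.17%.
Labor force participation rate = 35,261 / 57,053 = 61.80%.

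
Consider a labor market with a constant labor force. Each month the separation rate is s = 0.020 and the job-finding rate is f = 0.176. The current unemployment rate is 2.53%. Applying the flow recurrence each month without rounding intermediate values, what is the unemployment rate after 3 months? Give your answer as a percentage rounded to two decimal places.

With a fixed labor force, u_{t+1} = u_t + s·(1−u_t) − f·u_t = u_t·(1−s−f) + s.
Here 1−s−f = 0.804 and s = 0.020.
u_1 = 0.025300 × 0.804 + 0.020 = 0.040341.
u_2 = 0.040341 × 0.804 + 0.020 = 0.052434.
u_3 = 0.052434 × 0.804 + 0.020 = 0.062157.

Unemployment rate after three months ≈ 6.22%.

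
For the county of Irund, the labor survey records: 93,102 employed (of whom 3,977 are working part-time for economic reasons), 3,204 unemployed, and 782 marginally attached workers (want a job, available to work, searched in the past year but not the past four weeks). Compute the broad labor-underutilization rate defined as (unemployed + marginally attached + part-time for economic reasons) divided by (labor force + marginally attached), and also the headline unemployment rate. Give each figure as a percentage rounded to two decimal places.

Labor force = 93,102 + 3,204 = 96,306.
Numerator = 3,204 + 782 + 3,977 = 7,963.
Denominator = 96,306 + 782 = 97,088.
Broad rate = 7,963 / 97,088 = 8.20%.
Headline unemployment rate = 3,204 / 96,306 = 3.33%.

Broad underutilization rate ≈ 8.20%; headline unemployment rate ≈ 3.33%.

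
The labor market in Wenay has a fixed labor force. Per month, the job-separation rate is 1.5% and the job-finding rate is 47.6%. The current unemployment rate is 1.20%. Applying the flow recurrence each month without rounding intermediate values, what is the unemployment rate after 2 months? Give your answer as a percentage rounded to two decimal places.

With a fixed labor force, u_{t+1} = u_t + s·(1−u_t) − f·u_t = u_t·(1−s−f) + s.
Here 1−s−f = 0.509 and s = 0.015.
u_1 = 0.012000 × 0.509 + 0.015 = 0.021108.
u_2 = 0.021108 × 0.509 + 0.015 = 0.025744.

Unemployment rate after two months ≈ 2.57%.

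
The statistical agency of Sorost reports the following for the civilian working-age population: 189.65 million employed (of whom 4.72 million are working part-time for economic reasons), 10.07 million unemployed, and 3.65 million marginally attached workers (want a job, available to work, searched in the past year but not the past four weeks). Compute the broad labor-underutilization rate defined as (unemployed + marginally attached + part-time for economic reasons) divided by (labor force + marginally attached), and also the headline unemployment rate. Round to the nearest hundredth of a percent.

Labor force = 189.65 + 10.07 = 199.72 million.
Numerator = 10.07 + 3.65 + 4.72 = 18.44 million.
Denominator = 199.72 + 3.65 = 203.37 million.
Broad rate = 18.44 / 203.37 = 9.07%.
Headline unemployment rate = 10.07 / 199.72 = 5.04%.

Broad underutilization rate ≈ 9.07%; headline unemployment rate ≈ 5.04%.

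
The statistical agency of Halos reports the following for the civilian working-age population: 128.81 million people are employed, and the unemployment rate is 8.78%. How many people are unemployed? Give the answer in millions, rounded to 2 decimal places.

About 12.40 million are unemployed.

Let U be the number unemployed. The labor force is E + U, and U/(E+U) = 0.0878.
So U = 0.0878 × 128.81 / (1 − 0.0878) = 11.3095 / 0.9122 ≈ 12.40 million.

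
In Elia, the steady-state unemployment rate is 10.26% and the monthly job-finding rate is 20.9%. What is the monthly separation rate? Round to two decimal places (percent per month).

Separation rate ≈ 2.39% per month.

From u* = s/(s+f): s = u·f/(1−u).
s = 0.1026 × 20.9 / (1 − 0.1026) = 2.1443 / 0.8974 ≈ 2.39% per month.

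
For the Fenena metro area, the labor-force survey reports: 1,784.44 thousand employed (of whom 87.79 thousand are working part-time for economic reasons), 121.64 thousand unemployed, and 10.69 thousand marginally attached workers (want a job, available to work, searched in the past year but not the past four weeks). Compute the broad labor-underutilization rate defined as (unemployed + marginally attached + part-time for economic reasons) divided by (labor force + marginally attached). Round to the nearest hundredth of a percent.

Broad underutilization rate ≈ 11.48%.

Labor force = 1,784.44 + 121.64 = 1,906.08 thousand.
Numerator = 121.64 + 10.69 + 87.79 = 220.12 thousand.
Denominator = 1,906.08 + 10.69 = 1,916.77 thousand.
Broad rate = 220.12 / 1,916.77 = 11.48%.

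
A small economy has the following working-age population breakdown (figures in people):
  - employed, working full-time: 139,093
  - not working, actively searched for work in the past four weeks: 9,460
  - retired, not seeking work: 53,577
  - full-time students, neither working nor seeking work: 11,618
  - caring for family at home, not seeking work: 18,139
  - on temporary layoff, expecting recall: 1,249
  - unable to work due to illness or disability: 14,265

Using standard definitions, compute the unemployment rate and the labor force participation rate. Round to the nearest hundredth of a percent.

Unemployment rate ≈ 7.15%; labor force participation rate ≈ 60.55%.

Employed = 139,093.
Unemployed = 9,460 + 1,249 = 10,709 (jobless and actively searching, or on temporary layoff).
Labor force = 139,093 + 10,709 = 149,802.
Not in labor force = 53,577 + 11,618 + 18,139 + 14,265 = 97,599 (those not working and not actively searching are outside the labor force).
Civilian working-age population = 149,802 + 97,599 = 247,401.
Unemployment rate = 10,709 / 149,802 = 7.15%.
Labor force participation rate = 149,802 / 247,401 = 60.55%.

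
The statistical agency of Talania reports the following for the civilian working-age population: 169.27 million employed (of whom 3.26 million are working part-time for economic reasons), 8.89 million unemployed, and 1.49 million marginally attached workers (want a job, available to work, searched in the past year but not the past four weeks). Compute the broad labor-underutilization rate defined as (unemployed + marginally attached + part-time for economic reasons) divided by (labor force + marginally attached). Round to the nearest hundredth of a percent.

Broad underutilization rate ≈ 7.59%.

Labor force = 169.27 + 8.89 = 178.16 million.
Numerator = 8.89 + 1.49 + 3.26 = 13.64 million.
Denominator = 178.16 + 1.49 = 179.65 million.
Broad rate = 13.64 / 179.65 = 7.59%.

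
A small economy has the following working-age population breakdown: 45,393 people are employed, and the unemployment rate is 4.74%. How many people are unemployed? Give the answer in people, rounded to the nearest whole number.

About 2,259 are unemployed.

Let U be the number unemployed. The labor force is E + U, and U/(E+U) = 0.0474.
So U = 0.0474 × 45,393 / (1 − 0.0474) = 2151.63 / 0.9526 ≈ 2,259.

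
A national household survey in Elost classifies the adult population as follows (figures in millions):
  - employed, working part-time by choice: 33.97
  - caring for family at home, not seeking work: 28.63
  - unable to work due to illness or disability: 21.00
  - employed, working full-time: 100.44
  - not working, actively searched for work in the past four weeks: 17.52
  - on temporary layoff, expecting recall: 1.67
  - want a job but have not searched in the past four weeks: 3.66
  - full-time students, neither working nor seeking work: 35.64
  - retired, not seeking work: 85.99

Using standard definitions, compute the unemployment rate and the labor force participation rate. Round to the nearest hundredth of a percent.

Employed = 33.97 + 100.44 = 134.41 million.
Unemployed = 17.52 + 1.67 = 19.19 million (jobless and actively searching, or on temporary layoff).
Labor force = 134.41 + 19.19 = 153.60 million.
Not in labor force = 28.63 + 21.00 + 3.66 + 35.64 + 85.99 = 174.92 million (those not working and not actively searching are outside the labor force — including those who want a job but have given up searching).
Civilian working-age population = 153.60 + 174.92 = 328.52 million.
Unemployment rate = 19.19 / 153.60 = 12.49%.
Labor force participation rate = 153.60 / 328.52 = 46.76%.

Unemployment rate ≈ 12.49%; labor force participation rate ≈ 46.76%.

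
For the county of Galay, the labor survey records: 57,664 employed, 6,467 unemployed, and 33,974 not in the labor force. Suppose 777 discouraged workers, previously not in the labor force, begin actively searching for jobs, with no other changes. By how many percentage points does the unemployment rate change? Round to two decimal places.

Initially, labor force = 57,664 + 6,467 = 64,131, so u = 6,467/64,131 = 10.08%.
After the change, unemployed and labor force both rise by 777 → E = 57,664, U = 7,244, labor force = 64,908.
New unemployment rate = 7,244 / 64,908 = 11.16%.
Change = 11.16% − 10.08% = +1.08 percentage points.

The unemployment rate changes by +1.08 percentage points.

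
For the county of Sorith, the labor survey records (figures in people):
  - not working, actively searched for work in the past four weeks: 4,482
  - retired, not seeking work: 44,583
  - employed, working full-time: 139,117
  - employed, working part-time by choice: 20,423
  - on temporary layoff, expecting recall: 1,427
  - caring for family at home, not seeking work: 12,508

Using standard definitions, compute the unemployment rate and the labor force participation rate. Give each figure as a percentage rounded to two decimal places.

Employed = 139,117 + 20,423 = 159,540.
Unemployed = 4,482 + 1,427 = 5,909 (jobless and actively searching, or on temporary layoff).
Labor force = 159,540 + 5,909 = 165,449.
Not in labor force = 44,583 + 12,508 = 57,091 (those not working and not actively searching are outside the labor force).
Civilian working-age population = 165,449 + 57,091 = 222,540.
Unemployment rate = 5,909 / 165,449 = 3.57%.
Labor force participation rate = 165,449 / 222,540 = 74.35%.

Unemployment rate ≈ 3.57%; labor force participation rate ≈ 74.35%.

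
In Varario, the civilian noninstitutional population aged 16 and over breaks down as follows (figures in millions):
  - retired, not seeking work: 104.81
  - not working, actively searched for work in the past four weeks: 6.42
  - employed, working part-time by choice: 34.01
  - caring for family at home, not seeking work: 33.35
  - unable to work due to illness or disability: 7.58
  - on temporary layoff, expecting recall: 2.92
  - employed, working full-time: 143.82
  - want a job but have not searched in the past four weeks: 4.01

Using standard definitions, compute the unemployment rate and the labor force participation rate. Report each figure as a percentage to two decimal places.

Employed = 34.01 + 143.82 = 177.83 million.
Unemployed = 6.42 + 2.92 = 9.34 million (jobless and actively searching, or on temporary layoff).
Labor force = 177.83 + 9.34 = 187.17 million.
Not in labor force = 104.81 + 33.35 + 7.58 + 4.01 = 149.75 million (those not working and not actively searching are outside the labor force — including those who want a job but have given up searching).
Civilian working-age population = 187.17 + 149.75 = 336.92 million.
Unemployment rate = 9.34 / 187.17 = 4.99%.
Labor force participation rate = 187.17 / 336.92 = 55.55%.

Unemployment rate ≈ 4.99%; labor force participation rate ≈ 55.55%.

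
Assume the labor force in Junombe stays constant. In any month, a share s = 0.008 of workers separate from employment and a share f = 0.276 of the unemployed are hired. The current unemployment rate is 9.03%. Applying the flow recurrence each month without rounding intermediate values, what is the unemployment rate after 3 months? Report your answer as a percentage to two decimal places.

With a fixed labor force, u_{t+1} = u_t + s·(1−u_t) − f·u_t = u_t·(1−s−f) + s.
Here 1−s−f = 0.716 and s = 0.008.
u_1 = 0.090300 × 0.716 + 0.008 = 0.072655.
u_2 = 0.072655 × 0.716 + 0.008 = 0.060021.
u_3 = 0.060021 × 0.716 + 0.008 = 0.050975.

Unemployment rate after three months ≈ 5.10%.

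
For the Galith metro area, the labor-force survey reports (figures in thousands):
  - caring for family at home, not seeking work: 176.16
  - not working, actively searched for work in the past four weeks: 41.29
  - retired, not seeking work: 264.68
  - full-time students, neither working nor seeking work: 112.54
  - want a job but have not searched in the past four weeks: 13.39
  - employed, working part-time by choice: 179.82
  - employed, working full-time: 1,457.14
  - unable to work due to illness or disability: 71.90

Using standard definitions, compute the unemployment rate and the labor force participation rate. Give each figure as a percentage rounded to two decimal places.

Employed = 179.82 + 1,457.14 = 1,636.96 thousand.
Unemployed = 41.29 thousand.
Labor force = 1,636.96 + 41.29 = 1,678.25 thousand.
Not in labor force = 176.16 + 264.68 + 112.54 + 13.39 + 71.90 = 638.67 thousand (those not working and not actively searching are outside the labor force — including those who want a job but have given up searching).
Civilian working-age population = 1,678.25 + 638.67 = 2,316.92 thousand.
Unemployment rate = 41.29 / 1,678.25 = 2.46%.
Labor force participation rate = 1,678.25 / 2,316.92 = 72.43%.

Unemployment rate ≈ 2.46%; labor force participation rate ≈ 72.43%.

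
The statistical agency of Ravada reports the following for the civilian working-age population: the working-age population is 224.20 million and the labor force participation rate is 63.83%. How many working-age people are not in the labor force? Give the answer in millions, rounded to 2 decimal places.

Share not in the labor force = 1 − 0.6383 = 0.3617.
Not in labor force = 0.3617 × 224.20 ≈ 81.09 million.

About 81.09 million are not in the labor force.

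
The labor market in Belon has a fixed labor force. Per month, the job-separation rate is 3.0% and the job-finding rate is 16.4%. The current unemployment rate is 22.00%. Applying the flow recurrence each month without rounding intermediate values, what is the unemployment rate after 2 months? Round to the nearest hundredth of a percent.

With a fixed labor force, u_{t+1} = u_t + s·(1−u_t) − f·u_t = u_t·(1−s−f) + s.
Here 1−s−f = 0.806 and s = 0.030.
u_1 = 0.220000 × 0.806 + 0.030 = 0.207320.
u_2 = 0.207320 × 0.806 + 0.030 = 0.197100.

Unemployment rate after two months ≈ 19.71%.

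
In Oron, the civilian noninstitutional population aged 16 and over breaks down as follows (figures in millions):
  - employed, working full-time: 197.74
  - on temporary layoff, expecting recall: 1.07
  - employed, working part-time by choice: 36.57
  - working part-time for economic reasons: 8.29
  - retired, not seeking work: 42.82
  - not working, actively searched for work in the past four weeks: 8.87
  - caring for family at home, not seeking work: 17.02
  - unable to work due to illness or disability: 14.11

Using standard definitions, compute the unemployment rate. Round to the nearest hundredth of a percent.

Unemployment rate ≈ 3.94%.

Employed = 197.74 + 36.57 + 8.29 = 242.60 million (anyone who worked, including part-time for economic reasons, counts as employed).
Unemployed = 1.07 + 8.87 = 9.94 million (jobless and actively searching, or on temporary layoff).
Labor force = 242.60 + 9.94 = 252.54 million.
Unemployment rate = 9.94 / 252.54 = 3.94%.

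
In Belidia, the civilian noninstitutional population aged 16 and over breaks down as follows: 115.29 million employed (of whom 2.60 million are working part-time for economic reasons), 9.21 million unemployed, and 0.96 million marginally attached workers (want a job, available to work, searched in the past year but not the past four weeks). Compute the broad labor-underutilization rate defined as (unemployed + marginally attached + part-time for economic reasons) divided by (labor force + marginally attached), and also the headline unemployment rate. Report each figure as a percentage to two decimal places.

Labor force = 115.29 + 9.21 = 124.50 million.
Numerator = 9.21 + 0.96 + 2.60 = 12.77 million.
Denominator = 124.50 + 0.96 = 125.46 million.
Broad rate = 12.77 / 125.46 = 10.18%.
Headline unemployment rate = 9.21 / 124.50 = 7.40%.

Broad underutilization rate ≈ 10.18%; headline unemployment rate ≈ 7.40%.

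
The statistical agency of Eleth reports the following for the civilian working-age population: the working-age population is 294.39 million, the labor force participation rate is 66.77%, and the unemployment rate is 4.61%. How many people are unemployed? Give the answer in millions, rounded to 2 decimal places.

About 9.06 million are unemployed.

Labor force = 0.6677 × 294.39 = 196.56 million.
Unemployed = 0.0461 × 196.56 ≈ 9.06 million.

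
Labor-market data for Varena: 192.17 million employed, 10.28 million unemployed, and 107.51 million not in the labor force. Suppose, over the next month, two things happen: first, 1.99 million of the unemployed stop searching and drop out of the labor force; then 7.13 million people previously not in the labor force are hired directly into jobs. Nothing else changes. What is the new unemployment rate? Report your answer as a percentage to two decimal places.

Initially, labor force = 192.17 + 10.28 = 202.45 million, so u = 10.28/202.45 = 5.08%.
After the first change, unemployed and labor force both fall by 1.99 → E = 192.17, U = 8.29, labor force = 200.46 million.
After the second change, employed and labor force both rise by 7.13; unemployed unchanged → E = 199.30, U = 8.29, labor force = 207.59 million.
New unemployment rate = 8.29 / 207.59 = 3.99%.

New unemployment rate ≈ 3.99%.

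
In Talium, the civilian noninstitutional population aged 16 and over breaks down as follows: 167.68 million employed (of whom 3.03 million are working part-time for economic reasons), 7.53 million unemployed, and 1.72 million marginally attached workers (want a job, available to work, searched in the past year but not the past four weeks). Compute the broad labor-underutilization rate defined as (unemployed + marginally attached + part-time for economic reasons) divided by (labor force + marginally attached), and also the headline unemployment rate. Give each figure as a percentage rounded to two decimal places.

Broad underutilization rate ≈ 6.94%; headline unemployment rate ≈ 4.30%.

Labor force = 167.68 + 7.53 = 175.21 million.
Numerator = 7.53 + 1.72 + 3.03 = 12.28 million.
Denominator = 175.21 + 1.72 = 176.93 million.
Broad rate = 12.28 / 176.93 = 6.94%.
Headline unemployment rate = 7.53 / 175.21 = 4.30%.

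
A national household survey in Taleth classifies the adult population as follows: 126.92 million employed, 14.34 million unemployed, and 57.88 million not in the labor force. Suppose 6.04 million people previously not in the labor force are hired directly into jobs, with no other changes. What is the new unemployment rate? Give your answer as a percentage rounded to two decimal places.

New unemployment rate ≈ 9.74%.

Initially, labor force = 126.92 + 14.34 = 141.26 million, so u = 14.34/141.26 = 10.15%.
After the change, employed and labor force both rise by 6.04; unemployed unchanged → E = 132.96, U = 14.34, labor force = 147.30 million.
New unemployment rate = 14.34 / 147.30 = 9.74%.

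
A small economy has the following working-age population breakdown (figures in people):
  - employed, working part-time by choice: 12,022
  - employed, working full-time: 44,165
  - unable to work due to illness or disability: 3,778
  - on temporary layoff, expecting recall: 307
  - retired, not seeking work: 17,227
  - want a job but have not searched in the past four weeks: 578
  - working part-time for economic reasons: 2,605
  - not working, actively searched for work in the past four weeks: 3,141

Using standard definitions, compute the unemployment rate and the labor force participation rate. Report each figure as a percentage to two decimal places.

Unemployment rate ≈ 5.54%; labor force participation rate ≈ 74.25%.

Employed = 12,022 + 44,165 + 2,605 = 58,792 (anyone who worked, including part-time for economic reasons, counts as employed).
Unemployed = 307 + 3,141 = 3,448 (jobless and actively searching, or on temporary layoff).
Labor force = 58,792 + 3,448 = 62,240.
Not in labor force = 3,778 + 17,227 + 578 = 21,583 (those not working and not actively searching are outside the labor force — including those who want a job but have given up searching).
Civilian working-age population = 62,240 + 21,583 = 83,823.
Unemployment rate = 3,448 / 62,240 = 5.54%.
Labor force participation rate = 62,240 / 83,823 = 74.25%.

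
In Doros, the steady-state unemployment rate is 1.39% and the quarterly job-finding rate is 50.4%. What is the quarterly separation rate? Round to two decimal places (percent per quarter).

Separation rate ≈ 0.71% per quarter.

From u* = s/(s+f): s = u·f/(1−u).
s = 0.0139 × 50.4 / (1 − 0.0139) = 0.7006 / 0.9861 ≈ 0.71% per quarter.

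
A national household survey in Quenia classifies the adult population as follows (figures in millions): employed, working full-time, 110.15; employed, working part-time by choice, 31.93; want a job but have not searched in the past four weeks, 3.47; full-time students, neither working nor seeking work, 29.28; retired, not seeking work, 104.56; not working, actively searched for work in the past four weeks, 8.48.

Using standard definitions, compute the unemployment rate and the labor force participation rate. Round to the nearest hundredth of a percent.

Employed = 110.15 + 31.93 = 142.08 million.
Unemployed = 8.48 million.
Labor force = 142.08 + 8.48 = 150.56 million.
Not in labor force = 3.47 + 29.28 + 104.56 = 137.31 million (those not working and not actively searching are outside the labor force — including those who want a job but have given up searching).
Civilian working-age population = 150.56 + 137.31 = 287.87 million.
Unemployment rate = 8.48 / 150.56 = 5.63%.
Labor force participation rate = 150.56 / 287.87 = 52.30%.

Unemployment rate ≈ 5.63%; labor force participation rate ≈ 52.30%.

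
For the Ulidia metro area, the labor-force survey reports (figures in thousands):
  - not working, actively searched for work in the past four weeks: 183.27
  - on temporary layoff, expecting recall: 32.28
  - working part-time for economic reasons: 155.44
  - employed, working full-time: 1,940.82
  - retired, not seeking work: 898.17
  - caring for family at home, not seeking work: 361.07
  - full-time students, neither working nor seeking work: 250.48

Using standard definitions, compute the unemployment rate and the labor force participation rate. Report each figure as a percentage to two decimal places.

Unemployment rate ≈ 9.32%; labor force participation rate ≈ 60.49%.

Employed = 155.44 + 1,940.82 = 2,096.26 thousand (anyone who worked, including part-time for economic reasons, counts as employed).
Unemployed = 183.27 + 32.28 = 215.55 thousand (jobless and actively searching, or on temporary layoff).
Labor force = 2,096.26 + 215.55 = 2,311.81 thousand.
Not in labor force = 898.17 + 361.07 + 250.48 = 1,509.72 thousand (those not working and not actively searching are outside the labor force).
Civilian working-age population = 2,311.81 + 1,509.72 = 3,821.53 thousand.
Unemployment rate = 215.55 / 2,311.81 = 9.32%.
Labor force participation rate = 2,311.81 / 3,821.53 = 60.49%.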